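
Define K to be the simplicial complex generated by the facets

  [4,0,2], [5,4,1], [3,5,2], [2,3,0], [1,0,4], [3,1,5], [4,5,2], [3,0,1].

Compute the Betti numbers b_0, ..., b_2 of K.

b_0 = 1, b_1 = 0, b_2 = 1.

Take the total order 0 < 1 < 2 < 3 < 4 < 5 on the vertex set. Then K (dimension 2) consists of the simplices:

  0-simplices (6): [0], [1], [2], [3], [4], [5]
  1-simplices (12): [0,1], [0,2], [0,3], [0,4], [1,3], [1,4], [1,5], [2,3], [2,4], [2,5], [3,5], [4,5]
  2-simplices (8): [0,1,3], [0,1,4], [0,2,3], [0,2,4], [1,3,5], [1,4,5], [2,3,5], [2,4,5]

so the chain groups are C_0 ≅ Z^6, C_1 ≅ Z^12, C_2 ≅ Z^8.

The boundary map ∂_1: C_1 → C_0 sends each edge [p,q] (with p < q) to q − p. For instance
  ∂[2,5] = [5] − [2].
The resulting 6×12 matrix has rank 5, and its Smith normal form has invariant factors (1,1,1,1,1).

Boundary ∂_2: C_2 → C_1 maps a triangle to the signed sum of its edges. For instance
  ∂[0,2,3] = [2,3] − [0,3] + [0,2],
  ∂[2,4,5] = [4,5] − [2,5] + [2,4].
This gives a 12×8 integer matrix of rank 7; reducing to Smith normal form yields diagonal entries (1,1,1,1,1,1,1).

Reading off H_k = ker ∂_k / im ∂_{k+1}:

  H_0: rank C_0 − rank ∂_1 = 6 − 5 = 1, and the invariant factors of ∂_1 are all 1, so H_0 ≅ Z.
  H_1: rank ker ∂_1 − rank ∂_2 = (12 − 5) − 7 = 0, and the invariant factors of ∂_2 are all 1, so H_1 ≅ 0.
  H_2: rank ker ∂_2 − rank ∂_3 = (8 − 7) − 0 = 1, and there is no ∂_3, so H_2 ≅ Z.

Hence the Betti numbers are b_0 = 1, b_1 = 0, b_2 = 1.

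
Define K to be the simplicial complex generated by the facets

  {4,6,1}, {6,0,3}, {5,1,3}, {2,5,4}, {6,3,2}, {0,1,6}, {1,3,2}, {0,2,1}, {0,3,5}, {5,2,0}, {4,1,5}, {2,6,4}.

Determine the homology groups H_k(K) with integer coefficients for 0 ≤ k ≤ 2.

Fix the vertex order 0 < 1 < 2 < 3 < 4 < 5 < 6 and write every simplex with vertices in increasing order. Then dim K = 2 and the simplices of K are:

  0-simplices (7): [0], [1], [2], [3], [4], [5], [6]
  1-simplices (18): [0,1], [0,2], [0,3], [0,5], [0,6], [1,2], [1,3], [1,4], [1,5], [1,6], [2,3], [2,4], [2,5], [2,6], [3,5], [3,6], [4,5], [4,6]
  2-simplices (12): [0,1,2], [0,1,6], [0,2,5], [0,3,5], [0,3,6], [1,2,3], [1,3,5], [1,4,5], [1,4,6], [2,3,6], [2,4,5], [2,4,6]

giving chain groups C_0 ≅ Z^7, C_1 ≅ Z^18, C_2 ≅ Z^12.

The boundary map ∂_1: C_1 → C_0 is given by ∂[p,q] = [q] − [p].
The resulting 7×18 matrix has rank 6, and its Smith normal form has invariant factors (1,1,1,1,1,1).

Boundary ∂_2: C_2 → C_1 acts by ∂[p,q,r] = [q,r] − [p,r] + [p,q]. For instance
  ∂[1,4,6] = [4,6] − [1,6] + [1,4],
  ∂[0,2,5] = [2,5] − [0,5] + [0,2].
The resulting 18×12 matrix has rank 12, and its Smith normal form has invariant factors (1,1,1,1,1,1,1,1,1,1,1,2).

Now H_k = ker ∂_k / im ∂_{k+1}, so:

  H_0: rank C_0 − rank ∂_1 = 7 − 6 = 1, and the invariant factors of ∂_1 are all 1, so H_0 = Z.
  H_1: rank ker ∂_1 − rank ∂_2 = (18 − 6) − 12 = 0, and ∂_2 has invariant factor 2 > 1, so H_1 = Z/2Z.
  H_2: rank ker ∂_2 − rank ∂_3 = (12 − 12) − 0 = 0, and there is no ∂_3, so H_2 = 0.

(K is a triangulation of the real projective plane RP^2.)

H_0 = Z,  H_1 = Z/2Z,  H_2 = 0.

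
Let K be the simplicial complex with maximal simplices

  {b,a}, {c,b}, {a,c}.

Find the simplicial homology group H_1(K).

We work with the vertex ordering a < b < c. The simplices of K, each written with vertices in increasing order, are:

  0-simplices (3): a, b, c
  1-simplices (3): ab, ac, bc

Hence C_0 ≅ Z^3, C_1 ≅ Z^3.

∂_1: C_1 → C_0 sends each edge [p,q] (with p < q) to q − p. For instance
  ∂ab = b − a.
This gives a 3×3 integer matrix of rank 2; reducing to Smith normal form yields diagonal entries (1,1).

Computing H_k = (kernel of ∂_k) / (image of ∂_{k+1}):

  H_1: rank ker ∂_1 − rank ∂_2 = (3 − 2) − 0 = 1, and there is no ∂_2, so H_1 ≅ Z.

H_1 ≅ Z.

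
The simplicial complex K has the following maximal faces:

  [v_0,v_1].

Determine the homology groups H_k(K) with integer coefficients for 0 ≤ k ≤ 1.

Fix the vertex order v_0 < v_1 and write every simplex with vertices in increasing order. Then dim K = 1 and the simplices of K are:

  0-simplices (2): [v_0], [v_1]
  1-simplices (1): [v_0,v_1]

Hence C_0 ≅ Z^2, C_1 ≅ Z^1.

Boundary ∂_1: C_1 → C_0 sends each edge [p,q] (with p < q) to q − p. For instance
  ∂[v_0,v_1] = [v_1] − [v_0].
The resulting 2×1 matrix has rank 1, and its Smith normal form has invariant factors (1).

Now H_k = ker ∂_k / im ∂_{k+1}, so:

  H_0: rank C_0 − rank ∂_1 = 2 − 1 = 1, and the invariant factors of ∂_1 are all 1, so H_0 = Z.
  H_1: rank ker ∂_1 − rank ∂_2 = (1 − 1) − 0 = 0, and there is no ∂_2, so H_1 = 0.

As a check, the Euler characteristic is 2 − 1 = 1, which agrees with 1 − 0 = 1.
(K is a triangulation of the 1-simplex.)

H_0 = Z,  H_1 = 0.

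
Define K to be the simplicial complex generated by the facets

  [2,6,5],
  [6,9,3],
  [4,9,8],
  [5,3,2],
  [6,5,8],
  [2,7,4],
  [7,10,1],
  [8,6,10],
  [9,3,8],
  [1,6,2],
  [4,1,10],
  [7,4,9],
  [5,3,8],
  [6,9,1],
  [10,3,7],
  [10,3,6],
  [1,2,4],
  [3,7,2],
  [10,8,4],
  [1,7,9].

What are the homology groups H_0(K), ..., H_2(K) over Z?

Fix the vertex order 1 < 2 < 3 < 4 < 5 < 6 < 7 < 8 < 9 < 10 and write every simplex with vertices in increasing order. Then dim K = 2 and the simplices of K are:

  0-simplices (10): [1], [2], [3], [4], [5], [6], [7], [8], [9], [10]
  1-simplices (30): (30 of them)
  2-simplices (20): (20 of them)

Hence C_0 ≅ Z^10, C_1 ≅ Z^30, C_2 ≅ Z^20.

Boundary ∂_1: C_1 → C_0 sends each edge [p,q] (with p < q) to q − p.
As a 10×30 matrix over Z this has rank 9, with invariant factors (1,1,1,1,1,1,1,1,1).

∂_2: C_2 → C_1 sends each 2-simplex [p,q,r] to [q,r] − [p,r] + [p,q]. For instance
  ∂[2,4,7] = [4,7] − [2,7] + [2,4],
  ∂[4,8,9] = [8,9] − [4,9] + [4,8].
The resulting 30×20 matrix has rank 20, and its Smith normal form has invariant factors (1,1,1,1,1,1,1,1,1,1,1,1,1,1,1,1,1,1,1,2).

Reading off H_k = ker ∂_k / im ∂_{k+1}:

  H_0: rank C_0 − rank ∂_1 = 10 − 9 = 1, and the invariant factors of ∂_1 are all 1, so H_0 ≅ Z.
  H_1: rank ker ∂_1 − rank ∂_2 = (30 − 9) − 20 = 1, and ∂_2 has invariant factor 2 > 1, so H_1 ≅ Z ⊕ Z/2Z.
  H_2: rank ker ∂_2 − rank ∂_3 = (20 − 20) − 0 = 0, and there is no ∂_3, so H_2 ≅ 0.

(K is a triangulation of the Klein bottle.)

H_0 ≅ Z,  H_1 ≅ Z ⊕ Z/2Z,  H_2 = 0.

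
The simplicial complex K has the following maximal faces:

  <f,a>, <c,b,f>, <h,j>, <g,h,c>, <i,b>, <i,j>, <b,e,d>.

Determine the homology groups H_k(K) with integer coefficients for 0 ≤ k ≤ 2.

H_0 ≅ Z,  H_1 ≅ Z,  H_2 = 0.

We work with the vertex ordering a < b < c < d < e < f < g < h < i < j. The simplices of K, each written with vertices in increasing order, are:

  0-simplices (10): a, b, c, d, e, f, g, h, i, j
  1-simplices (13): af, bc, bd, be, bf, bi, cf, cg, ch, de, gh, hj, ij
  2-simplices (3): bcf, bde, cgh

Hence C_0 ≅ Z^10, C_1 ≅ Z^13, C_2 ≅ Z^3.

∂_1: C_1 → C_0 is given by ∂[p,q] = [q] − [p]. For instance
  ∂af = f − a.
The resulting 10×13 matrix has rank 9, and its Smith normal form has invariant factors (1,1,1,1,1,1,1,1,1).

The boundary map ∂_2: C_2 → C_1 acts by ∂[p,q,r] = [q,r] − [p,r] + [p,q]. For instance
  ∂bcf = cf − bf + bc,
  ∂bde = de − be + bd.
The 13×3 boundary matrix has rank 3 and Smith normal form diag(1,1,1).

From H_k ≅ ker(∂_k) / im(∂_{k+1}) we obtain:

  H_0: rank C_0 − rank ∂_1 = 10 − 9 = 1, and the invariant factors of ∂_1 are all 1, so H_0 = Z.
  H_1: rank ker ∂_1 − rank ∂_2 = (13 − 9) − 3 = 1, and the invariant factors of ∂_2 are all 1, so H_1 = Z.
  H_2: rank ker ∂_2 − rank ∂_3 = (3 − 3) − 0 = 0, and there is no ∂_3, so H_2 = 0.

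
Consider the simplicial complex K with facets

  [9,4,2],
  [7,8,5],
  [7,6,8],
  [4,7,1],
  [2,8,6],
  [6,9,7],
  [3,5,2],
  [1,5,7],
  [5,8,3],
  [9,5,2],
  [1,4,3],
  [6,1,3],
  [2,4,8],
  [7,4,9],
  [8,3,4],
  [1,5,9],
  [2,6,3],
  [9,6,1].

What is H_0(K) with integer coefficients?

H_0 ≅ Z.

K has 9 vertices, 27 edges, 18 triangles.
rank ∂_0 = 0, rank ∂_1 = 8 ⇒ b_0 = 9 − 0 − 8 = 1; all invariant factors of ∂_1 are 1 so no torsion. So H_0 = Z.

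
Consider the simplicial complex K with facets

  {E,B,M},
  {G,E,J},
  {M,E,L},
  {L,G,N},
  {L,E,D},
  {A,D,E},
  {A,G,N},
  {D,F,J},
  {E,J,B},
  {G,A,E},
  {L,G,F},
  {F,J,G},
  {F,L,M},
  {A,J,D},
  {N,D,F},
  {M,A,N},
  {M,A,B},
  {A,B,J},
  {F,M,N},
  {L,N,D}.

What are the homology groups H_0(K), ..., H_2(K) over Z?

H_0 = Z,  H_1 = Z ⊕ Z/2Z,  H_2 = 0.

Order the vertices as A < B < D < E < F < G < J < L < M < N. Listing each simplex with vertices in this order, K has dimension 2 with simplices:

  0-simplices (10): A, B, D, E, F, G, J, L, M, N
  1-simplices (30): AB, AD, AE, AG, AJ, AM, AN, BE, BJ, BM, DE, DF, DJ, DL, DN, EG, EJ, EL, EM, FG, FJ, FL, FM, FN, GJ, GL, GN, LM, LN, MN
  2-simplices (20): ABJ, ABM, ADE, ADJ, AEG, AGN, AMN, BEJ, BEM, DEL, DFJ, DFN, DLN, EGJ, ELM, FGJ, FGL, FLM, FMN, GLN

giving chain groups C_0 ≅ Z^10, C_1 ≅ Z^30, C_2 ≅ Z^20.

The boundary map ∂_1: C_1 → C_0 is given by ∂[p,q] = [q] − [p]. For instance
  ∂EL = L − E.
This gives a 10×30 integer matrix of rank 9; reducing to Smith normal form yields diagonal entries (1,1,1,1,1,1,1,1,1).

∂_2: C_2 → C_1 sends each 2-simplex [p,q,r] to [q,r] − [p,r] + [p,q]. For instance
  ∂ABM = BM − AM + AB,
  ∂DFN = FN − DN + DF.
The resulting 30×20 matrix has rank 20, and its Smith normal form has invariant factors (1,1,1,1,1,1,1,1,1,1,1,1,1,1,1,1,1,1,1,2).

From H_k ≅ ker(∂_k) / im(∂_{k+1}) we obtain:

  H_0: rank C_0 − rank ∂_1 = 10 − 9 = 1, and the invariant factors of ∂_1 are all 1, so H_0 = Z.
  H_1: rank ker ∂_1 − rank ∂_2 = (30 − 9) − 20 = 1, and ∂_2 has invariant factor 2 > 1, so H_1 = Z ⊕ Z/2Z.
  H_2: rank ker ∂_2 − rank ∂_3 = (20 − 20) − 0 = 0, and there is no ∂_3, so H_2 = 0.

As a check, the Euler characteristic is 10 − 30 + 20 = 0, which agrees with 1 − 1 + 0 = 0.
(K is a triangulation of the Klein bottle.)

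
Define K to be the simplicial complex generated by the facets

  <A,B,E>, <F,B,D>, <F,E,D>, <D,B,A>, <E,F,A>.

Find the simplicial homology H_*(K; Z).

We work with the vertex ordering A < B < D < E < F. The simplices of K, each written with vertices in increasing order, are:

  0-simplices (5): A, B, D, E, F
  1-simplices (10): AB, AD, AE, AF, BD, BE, BF, DE, DF, EF
  2-simplices (5): ABD, ABE, AEF, BDF, DEF

Hence C_0 ≅ Z^5, C_1 ≅ Z^10, C_2 ≅ Z^5.

The boundary map ∂_1: C_1 → C_0 is given by ∂[p,q] = [q] − [p].
This gives a 5×10 integer matrix of rank 4; reducing to Smith normal form yields diagonal entries (1,1,1,1).

∂_2: C_2 → C_1 sends each 2-simplex [p,q,r] to [q,r] − [p,r] + [p,q]. For instance
  ∂BDF = DF − BF + BD,
  ∂DEF = EF − DF + DE.
The resulting 10×5 matrix has rank 5, and its Smith normal form has invariant factors (1,1,1,1,1).

Now H_k = ker ∂_k / im ∂_{k+1}, so:

  H_0: rank C_0 − rank ∂_1 = 5 − 4 = 1, and the invariant factors of ∂_1 are all 1, so H_0 ≅ Z.
  H_1: rank ker ∂_1 − rank ∂_2 = (10 − 4) − 5 = 1, and the invariant factors of ∂_2 are all 1, so H_1 ≅ Z.
  H_2: rank ker ∂_2 − rank ∂_3 = (5 − 5) − 0 = 0, and there is no ∂_3, so H_2 ≅ 0.

As a check, the Euler characteristic is 5 − 10 + 5 = 0, which agrees with 1 − 1 + 0 = 0.
(K is a triangulation of the Möbius band.)

H_0 = Z,  H_1 = Z,  H_2 = 0.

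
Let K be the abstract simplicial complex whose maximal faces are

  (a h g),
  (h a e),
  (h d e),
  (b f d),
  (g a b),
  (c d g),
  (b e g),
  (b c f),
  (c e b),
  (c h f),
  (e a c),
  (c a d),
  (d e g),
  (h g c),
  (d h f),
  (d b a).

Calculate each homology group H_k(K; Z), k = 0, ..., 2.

Take the total order a < b < c < d < e < f < g < h on the vertex set. Then K (dimension 2) consists of the simplices:

  0-simplices (8): a, b, c, d, e, f, g, h
  1-simplices (24): ab, ac, ad, ae, ag, ah, bc, bd, be, bf, bg, cd, ce, cf, cg, ch, de, df, dg, dh, eg, eh, fh, gh
  2-simplices (16): abd, abg, acd, ace, aeh, agh, bce, bcf, bdf, beg, cdg, cfh, cgh, deg, deh, dfh

Hence C_0 ≅ Z^8, C_1 ≅ Z^24, C_2 ≅ Z^16.

Boundary ∂_1: C_1 → C_0 sends each edge [p,q] (with p < q) to q − p. For instance
  ∂be = e − b.
This gives a 8×24 integer matrix of rank 7; reducing to Smith normal form yields diagonal entries (1,1,1,1,1,1,1).

∂_2: C_2 → C_1 acts by ∂[p,q,r] = [q,r] − [p,r] + [p,q]. For instance
  ∂abd = bd − ad + ab,
  ∂abg = bg − ag + ab.
This gives a 24×16 integer matrix of rank 15; reducing to Smith normal form yields diagonal entries (1,1,1,1,1,1,1,1,1,1,1,1,1,1,1).

Reading off H_k = ker ∂_k / im ∂_{k+1}:

  H_0: rank C_0 − rank ∂_1 = 8 − 7 = 1, and the invariant factors of ∂_1 are all 1, so H_0 = Z.
  H_1: rank ker ∂_1 − rank ∂_2 = (24 − 7) − 15 = 2, and the invariant factors of ∂_2 are all 1, so H_1 = Z^2.
  H_2: rank ker ∂_2 − rank ∂_3 = (16 − 15) − 0 = 1, and there is no ∂_3, so H_2 = Z.

As a check, the Euler characteristic is 8 − 24 + 16 = 0, which agrees with 1 − 2 + 1 = 0.
(K is a triangulation of the torus T^2.)

H_0 ≅ Z,  H_1 ≅ Z^2,  H_2 ≅ Z.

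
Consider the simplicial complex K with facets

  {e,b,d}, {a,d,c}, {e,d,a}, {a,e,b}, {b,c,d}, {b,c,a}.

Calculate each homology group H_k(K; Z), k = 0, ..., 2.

H_0 = Z,  H_1 = 0,  H_2 = Z.

We work with the vertex ordering a < b < c < d < e. The simplices of K, each written with vertices in increasing order, are:

  0-simplices (5): a, b, c, d, e
  1-simplices (9): ab, ac, ad, ae, bc, bd, be, cd, de
  2-simplices (6): abc, abe, acd, ade, bcd, bde

giving chain groups C_0 ≅ Z^5, C_1 ≅ Z^9, C_2 ≅ Z^6.

∂_1: C_1 → C_0 sends each edge [p,q] (with p < q) to q − p.
The resulting 5×9 matrix has rank 4, and its Smith normal form has invariant factors (1,1,1,1).

∂_2: C_2 → C_1 sends each 2-simplex [p,q,r] to [q,r] − [p,r] + [p,q]. For instance
  ∂bde = de − be + bd,
  ∂ade = de − ae + ad.
As a 9×6 matrix over Z this has rank 5, with invariant factors (1,1,1,1,1).

From H_k ≅ ker(∂_k) / im(∂_{k+1}) we obtain:

  H_0: rank C_0 − rank ∂_1 = 5 − 4 = 1, and the invariant factors of ∂_1 are all 1, so H_0 ≅ Z.
  H_1: rank ker ∂_1 − rank ∂_2 = (9 − 4) − 5 = 0, and the invariant factors of ∂_2 are all 1, so H_1 ≅ 0.
  H_2: rank ker ∂_2 − rank ∂_3 = (6 − 5) − 0 = 1, and there is no ∂_3, so H_2 ≅ Z.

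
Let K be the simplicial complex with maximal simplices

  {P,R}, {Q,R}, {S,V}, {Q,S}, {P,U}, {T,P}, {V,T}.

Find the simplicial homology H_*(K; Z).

H_0 = Z,  H_1 = Z.

Order the vertices as P < Q < R < S < T < U < V. Listing each simplex with vertices in this order, K has dimension 1 with simplices:

  0-simplices (7): P, Q, R, S, T, U, V
  1-simplices (7): PR, PT, PU, QR, QS, SV, TV

Hence C_0 ≅ Z^7, C_1 ≅ Z^7.

The boundary map ∂_1: C_1 → C_0 is given by ∂[p,q] = [q] − [p].
As a 7×7 matrix over Z this has rank 6, with invariant factors (1,1,1,1,1,1).

Computing H_k = (kernel of ∂_k) / (image of ∂_{k+1}):

  H_0: rank C_0 − rank ∂_1 = 7 − 6 = 1, and the invariant factors of ∂_1 are all 1, so H_0 = Z.
  H_1: rank ker ∂_1 − rank ∂_2 = (7 − 6) − 0 = 1, and there is no ∂_2, so H_1 = Z.

As a check, the Euler characteristic is 7 − 7 = 0, which agrees with 1 − 1 = 0.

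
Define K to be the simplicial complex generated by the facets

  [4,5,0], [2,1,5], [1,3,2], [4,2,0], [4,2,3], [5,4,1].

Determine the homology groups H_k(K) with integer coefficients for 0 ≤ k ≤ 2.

Fix the vertex order 0 < 1 < 2 < 3 < 4 < 5 and write every simplex with vertices in increasing order. Then dim K = 2 and the simplices of K are:

  0-simplices (6): [0], [1], [2], [3], [4], [5]
  1-simplices (12): [0,2], [0,4], [0,5], [1,2], [1,3], [1,4], [1,5], [2,3], [2,4], [2,5], [3,4], [4,5]
  2-simplices (6): [0,2,4], [0,4,5], [1,2,3], [1,2,5], [1,4,5], [2,3,4]

giving chain groups C_0 ≅ Z^6, C_1 ≅ Z^12, C_2 ≅ Z^6.

∂_1: C_1 → C_0 maps an edge to its endpoints' difference, ∂[p,q] = q − p. For instance
  ∂[1,2] = [2] − [1].
The resulting 6×12 matrix has rank 5, and its Smith normal form has invariant factors (1,1,1,1,1).

∂_2: C_2 → C_1 maps a triangle to the signed sum of its edges. For instance
  ∂[1,2,3] = [2,3] − [1,3] + [1,2],
  ∂[1,4,5] = [4,5] − [1,5] + [1,4].
As a 12×6 matrix over Z this has rank 6, with invariant factors (1,1,1,1,1,1).

Computing H_k = (kernel of ∂_k) / (image of ∂_{k+1}):

  H_0: rank C_0 − rank ∂_1 = 6 − 5 = 1, and the invariant factors of ∂_1 are all 1, so H_0 = Z.
  H_1: rank ker ∂_1 − rank ∂_2 = (12 − 5) − 6 = 1, and the invariant factors of ∂_2 are all 1, so H_1 = Z.
  H_2: rank ker ∂_2 − rank ∂_3 = (6 − 6) − 0 = 0, and there is no ∂_3, so H_2 = 0.

H_0 = Z,  H_1 = Z,  H_2 = 0.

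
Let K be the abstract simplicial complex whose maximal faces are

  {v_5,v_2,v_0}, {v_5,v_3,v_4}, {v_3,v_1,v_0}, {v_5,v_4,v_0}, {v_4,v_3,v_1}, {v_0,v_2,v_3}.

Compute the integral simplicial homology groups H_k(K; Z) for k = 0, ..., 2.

We work with the vertex ordering v_0 < v_1 < v_2 < v_3 < v_4 < v_5. The simplices of K, each written with vertices in increasing order, are:

  0-simplices (6): [v_0], [v_1], [v_2], [v_3], [v_4], [v_5]
  1-simplices (12): [v_0,v_1], [v_0,v_2], [v_0,v_3], [v_0,v_4], [v_0,v_5], [v_1,v_3], [v_1,v_4], [v_2,v_3], [v_2,v_5], [v_3,v_4], [v_3,v_5], [v_4,v_5]
  2-simplices (6): [v_0,v_1,v_3], [v_0,v_2,v_3], [v_0,v_2,v_5], [v_0,v_4,v_5], [v_1,v_3,v_4], [v_3,v_4,v_5]

giving chain groups C_0 ≅ Z^6, C_1 ≅ Z^12, C_2 ≅ Z^6.

Boundary ∂_1: C_1 → C_0 maps an edge to its endpoints' difference, ∂[p,q] = q − p. For instance
  ∂[v_0,v_5] = [v_5] − [v_0].
The resulting 6×12 matrix has rank 5, and its Smith normal form has invariant factors (1,1,1,1,1).

∂_2: C_2 → C_1 acts by ∂[p,q,r] = [q,r] − [p,r] + [p,q]. For instance
  ∂[v_0,v_2,v_3] = [v_2,v_3] − [v_0,v_3] + [v_0,v_2],
  ∂[v_0,v_1,v_3] = [v_1,v_3] − [v_0,v_3] + [v_0,v_1].
As a 12×6 matrix over Z this has rank 6, with invariant factors (1,1,1,1,1,1).

From H_k ≅ ker(∂_k) / im(∂_{k+1}) we obtain:

  H_0: rank C_0 − rank ∂_1 = 6 − 5 = 1, and the invariant factors of ∂_1 are all 1, so H_0 ≅ Z.
  H_1: rank ker ∂_1 − rank ∂_2 = (12 − 5) − 6 = 1, and the invariant factors of ∂_2 are all 1, so H_1 ≅ Z.
  H_2: rank ker ∂_2 − rank ∂_3 = (6 − 6) − 0 = 0, and there is no ∂_3, so H_2 ≅ 0.

(K is a triangulation of the cylinder S^1 x I.)

H_0 ≅ Z,  H_1 ≅ Z,  H_2 = 0.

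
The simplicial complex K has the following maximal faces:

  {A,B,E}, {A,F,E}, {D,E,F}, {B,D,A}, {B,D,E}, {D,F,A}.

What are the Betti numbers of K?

b_0 = 1, b_1 = 0, b_2 = 1.

Order the vertices as A < B < D < E < F. Listing each simplex with vertices in this order, K has dimension 2 with simplices:

  0-simplices (5): A, B, D, E, F
  1-simplices (9): AB, AD, AE, AF, BD, BE, DE, DF, EF
  2-simplices (6): ABD, ABE, ADF, AEF, BDE, DEF

so the chain groups are C_0 ≅ Z^5, C_1 ≅ Z^9, C_2 ≅ Z^6.

∂_1: C_1 → C_0 sends each edge [p,q] (with p < q) to q − p.
The 5×9 boundary matrix has rank 4 and Smith normal form diag(1,1,1,1).

∂_2: C_2 → C_1 acts by ∂[p,q,r] = [q,r] − [p,r] + [p,q]. For instance
  ∂AEF = EF − AF + AE,
  ∂ABE = BE − AE + AB.
This gives a 9×6 integer matrix of rank 5; reducing to Smith normal form yields diagonal entries (1,1,1,1,1).

From H_k ≅ ker(∂_k) / im(∂_{k+1}) we obtain:

  H_0: rank C_0 − rank ∂_1 = 5 − 4 = 1, and the invariant factors of ∂_1 are all 1, so H_0 = Z.
  H_1: rank ker ∂_1 − rank ∂_2 = (9 − 4) − 5 = 0, and the invariant factors of ∂_2 are all 1, so H_1 = 0.
  H_2: rank ker ∂_2 − rank ∂_3 = (6 − 5) − 0 = 1, and there is no ∂_3, so H_2 = Z.

Hence the Betti numbers are b_0 = 1, b_1 = 0, b_2 = 1.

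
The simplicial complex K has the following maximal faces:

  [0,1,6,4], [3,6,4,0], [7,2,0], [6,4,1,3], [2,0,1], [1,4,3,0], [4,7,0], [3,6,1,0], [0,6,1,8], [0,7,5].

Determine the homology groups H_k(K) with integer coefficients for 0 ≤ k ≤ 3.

H_0 = Z,  H_1 = 0,  H_2 = 0,  H_3 = Z.

We work with the vertex ordering 0 < 1 < 2 < 3 < 4 < 5 < 6 < 7 < 8. The simplices of K, each written with vertices in increasing order, are:

  0-simplices (9): [0], [1], [2], [3], [4], [5], [6], [7], [8]
  1-simplices (20): [0,1], [0,2], [0,3], [0,4], [0,5], [0,6], [0,7], [0,8], [1,2], [1,3], [1,4], [1,6], [1,8], [2,7], [3,4], [3,6], [4,6], [4,7], [5,7], [6,8]
  2-simplices (17): [0,1,2], [0,1,3], [0,1,4], [0,1,6], [0,1,8], [0,2,7], [0,3,4], [0,3,6], [0,4,6], [0,4,7], [0,5,7], [0,6,8], [1,3,4], [1,3,6], [1,4,6], [1,6,8], [3,4,6]
  3-simplices (6): [0,1,3,4], [0,1,3,6], [0,1,4,6], [0,1,6,8], [0,3,4,6], [1,3,4,6]

so the chain groups are C_0 ≅ Z^9, C_1 ≅ Z^20, C_2 ≅ Z^17, C_3 ≅ Z^6.

Boundary ∂_1: C_1 → C_0 maps an edge to its endpoints' difference, ∂[p,q] = q − p. For instance
  ∂[1,4] = [4] − [1].
This gives a 9×20 integer matrix of rank 8; reducing to Smith normal form yields diagonal entries (1,1,1,1,1,1,1,1).

The boundary map ∂_2: C_2 → C_1 acts by ∂[p,q,r] = [q,r] − [p,r] + [p,q]. For instance
  ∂[0,2,7] = [2,7] − [0,7] + [0,2],
  ∂[0,5,7] = [5,7] − [0,7] + [0,5].
As a 20×17 matrix over Z this has rank 12, with invariant factors (1,1,1,1,1,1,1,1,1,1,1,1).

Boundary ∂_3: C_3 → C_2 sends each 3-simplex σ to the alternating sum Σ_i (−1)^i (σ with its i-th vertex removed). For instance
  ∂[0,1,3,4] = [1,3,4] − [0,3,4] + [0,1,4] − [0,1,3],
  ∂[1,3,4,6] = [3,4,6] − [1,4,6] + [1,3,6] − [1,3,4].
The resulting 17×6 matrix has rank 5, and its Smith normal form has invariant factors (1,1,1,1,1).

Now H_k = ker ∂_k / im ∂_{k+1}, so:

  H_0: rank C_0 − rank ∂_1 = 9 − 8 = 1, and the invariant factors of ∂_1 are all 1, so H_0 ≅ Z.
  H_1: rank ker ∂_1 − rank ∂_2 = (20 − 8) − 12 = 0, and the invariant factors of ∂_2 are all 1, so H_1 ≅ 0.
  H_2: rank ker ∂_2 − rank ∂_3 = (17 − 12) − 5 = 0, and the invariant factors of ∂_3 are all 1, so H_2 ≅ 0.
  H_3: rank ker ∂_3 − rank ∂_4 = (6 − 5) − 0 = 1, and there is no ∂_4, so H_3 ≅ Z.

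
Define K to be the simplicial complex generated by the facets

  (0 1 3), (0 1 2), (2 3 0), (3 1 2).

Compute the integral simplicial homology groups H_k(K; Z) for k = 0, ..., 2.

K has 4 vertices, 6 edges, 4 triangles.
rank ∂_0 = 0, rank ∂_1 = 3 ⇒ b_0 = 4 − 0 − 3 = 1; all invariant factors of ∂_1 are 1 so no torsion. So H_0 ≅ Z.
rank ∂_1 = 3, rank ∂_2 = 3 ⇒ b_1 = 6 − 3 − 3 = 0; all invariant factors of ∂_2 are 1 so no torsion. So H_1 ≅ 0.
rank ∂_2 = 3, rank ∂_3 = 0 ⇒ b_2 = 4 − 3 − 0 = 1. So H_2 ≅ Z.

H_0 = Z,  H_1 = 0,  H_2 = Z.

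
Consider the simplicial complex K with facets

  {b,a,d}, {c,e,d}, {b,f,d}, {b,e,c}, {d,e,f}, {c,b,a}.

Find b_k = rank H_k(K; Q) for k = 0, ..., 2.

b_0 = 1, b_1 = 1, b_2 = 0.

We work with the vertex ordering a < b < c < d < e < f. The simplices of K, each written with vertices in increasing order, are:

  0-simplices (6): a, b, c, d, e, f
  1-simplices (12): ab, ac, ad, bc, bd, be, bf, cd, ce, de, df, ef
  2-simplices (6): abc, abd, bce, bdf, cde, def

Hence C_0 ≅ Z^6, C_1 ≅ Z^12, C_2 ≅ Z^6.

∂_1: C_1 → C_0 sends each edge [p,q] (with p < q) to q − p. For instance
  ∂bf = f − b.
The 6×12 boundary matrix has rank 5 and Smith normal form diag(1,1,1,1,1).

Boundary ∂_2: C_2 → C_1 acts by ∂[p,q,r] = [q,r] − [p,r] + [p,q]. For instance
  ∂abc = bc − ac + ab,
  ∂def = ef − df + de.
As a 12×6 matrix over Z this has rank 6, with invariant factors (1,1,1,1,1,1).

Now H_k = ker ∂_k / im ∂_{k+1}, so:

  H_0: rank C_0 − rank ∂_1 = 6 − 5 = 1, and the invariant factors of ∂_1 are all 1, so H_0 = Z.
  H_1: rank ker ∂_1 − rank ∂_2 = (12 − 5) − 6 = 1, and the invariant factors of ∂_2 are all 1, so H_1 = Z.
  H_2: rank ker ∂_2 − rank ∂_3 = (6 − 6) − 0 = 0, and there is no ∂_3, so H_2 = 0.

As a check, the Euler characteristic is 6 − 12 + 6 = 0, which agrees with 1 − 1 + 0 = 0.

Hence the Betti numbers are b_0 = 1, b_1 = 1, b_2 = 0.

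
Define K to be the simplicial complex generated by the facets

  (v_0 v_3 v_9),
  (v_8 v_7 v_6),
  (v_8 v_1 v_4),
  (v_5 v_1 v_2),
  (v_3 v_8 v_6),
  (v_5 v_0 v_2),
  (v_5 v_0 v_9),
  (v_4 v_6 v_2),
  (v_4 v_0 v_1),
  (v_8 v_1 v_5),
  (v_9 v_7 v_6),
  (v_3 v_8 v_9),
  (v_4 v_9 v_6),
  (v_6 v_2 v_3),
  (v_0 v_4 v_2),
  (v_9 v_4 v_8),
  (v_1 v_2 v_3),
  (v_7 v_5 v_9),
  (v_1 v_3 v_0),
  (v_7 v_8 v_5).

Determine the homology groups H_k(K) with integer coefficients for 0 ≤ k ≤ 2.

K has 10 vertices, 30 edges, 20 triangles.
rank ∂_0 = 0, rank ∂_1 = 9 ⇒ b_0 = 10 − 0 − 9 = 1; all invariant factors of ∂_1 are 1 so no torsion. So H_0 = Z.
rank ∂_1 = 9, rank ∂_2 = 20 ⇒ b_1 = 30 − 9 − 20 = 1; ∂_2 has invariant factor(s) [2] giving torsion. So H_1 = Z ⊕ Z/2.
rank ∂_2 = 20, rank ∂_3 = 0 ⇒ b_2 = 20 − 20 − 0 = 0. So H_2 = 0.

H_0 = Z,  H_1 = Z ⊕ Z/2,  H_2 = 0.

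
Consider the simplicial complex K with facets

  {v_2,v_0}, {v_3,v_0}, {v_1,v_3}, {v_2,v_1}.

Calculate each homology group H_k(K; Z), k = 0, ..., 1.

Order the vertices as v_0 < v_1 < v_2 < v_3. Listing each simplex with vertices in this order, K has dimension 1 with simplices:

  0-simplices (4): [v_0], [v_1], [v_2], [v_3]
  1-simplices (4): [v_0,v_2], [v_0,v_3], [v_1,v_2], [v_1,v_3]

giving chain groups C_0 ≅ Z^4, C_1 ≅ Z^4.

Boundary ∂_1: C_1 → C_0 is given by ∂[p,q] = [q] − [p]. For instance
  ∂[v_1,v_3] = [v_3] − [v_1].
The resulting 4×4 matrix has rank 3, and its Smith normal form has invariant factors (1,1,1).

Now H_k = ker ∂_k / im ∂_{k+1}, so:

  H_0: rank C_0 − rank ∂_1 = 4 − 3 = 1, and the invariant factors of ∂_1 are all 1, so H_0 ≅ Z.
  H_1: rank ker ∂_1 − rank ∂_2 = (4 − 3) − 0 = 1, and there is no ∂_2, so H_1 ≅ Z.

(K is a triangulation of the circle S^1.)

H_0 ≅ Z,  H_1 ≅ Z.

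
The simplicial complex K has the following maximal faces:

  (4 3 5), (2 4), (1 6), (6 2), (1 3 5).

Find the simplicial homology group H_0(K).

H_0 = Z.

Order the vertices as 1 < 2 < 3 < 4 < 5 < 6. Listing each simplex with vertices in this order, K has dimension 2 with simplices:

  0-simplices (6): [1], [2], [3], [4], [5], [6]
  1-simplices (8): [1,3], [1,5], [1,6], [2,4], [2,6], [3,4], [3,5], [4,5]
  2-simplices (2): [1,3,5], [3,4,5]

Hence C_0 ≅ Z^6, C_1 ≅ Z^8, C_2 ≅ Z^2.

∂_1: C_1 → C_0 maps an edge to its endpoints' difference, ∂[p,q] = q − p. For instance
  ∂[1,3] = [3] − [1].
The resulting 6×8 matrix has rank 5, and its Smith normal form has invariant factors (1,1,1,1,1).

∂_2: C_2 → C_1 sends each 2-simplex [p,q,r] to [q,r] − [p,r] + [p,q]. For instance
  ∂[1,3,5] = [3,5] − [1,5] + [1,3],
  ∂[3,4,5] = [4,5] − [3,5] + [3,4].
This gives a 8×2 integer matrix of rank 2; reducing to Smith normal form yields diagonal entries (1,1).

From H_k ≅ ker(∂_k) / im(∂_{k+1}) we obtain:

  H_0: rank C_0 − rank ∂_1 = 6 − 5 = 1, and the invariant factors of ∂_1 are all 1, so H_0 = Z.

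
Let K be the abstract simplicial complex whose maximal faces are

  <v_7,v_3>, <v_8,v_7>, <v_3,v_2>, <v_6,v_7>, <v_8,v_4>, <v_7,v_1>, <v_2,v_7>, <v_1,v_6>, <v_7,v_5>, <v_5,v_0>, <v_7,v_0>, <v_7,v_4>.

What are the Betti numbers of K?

Fix the vertex order v_0 < v_1 < v_2 < v_3 < v_4 < v_5 < v_6 < v_7 < v_8 and write every simplex with vertices in increasing order. Then dim K = 1 and the simplices of K are:

  0-simplices (9): [v_0], [v_1], [v_2], [v_3], [v_4], [v_5], [v_6], [v_7], [v_8]
  1-simplices (12): [v_0,v_5], [v_0,v_7], [v_1,v_6], [v_1,v_7], [v_2,v_3], [v_2,v_7], [v_3,v_7], [v_4,v_7], [v_4,v_8], [v_5,v_7], [v_6,v_7], [v_7,v_8]

Hence C_0 ≅ Z^9, C_1 ≅ Z^12.

The boundary map ∂_1: C_1 → C_0 sends each edge [p,q] (with p < q) to q − p.
The 9×12 boundary matrix has rank 8 and Smith normal form diag(1,1,1,1,1,1,1,1).

Reading off H_k = ker ∂_k / im ∂_{k+1}:

  H_0: rank C_0 − rank ∂_1 = 9 − 8 = 1, and the invariant factors of ∂_1 are all 1, so H_0 = Z.
  H_1: rank ker ∂_1 − rank ∂_2 = (12 − 8) − 0 = 4, and there is no ∂_2, so H_1 = Z^4.

Hence the Betti numbers are b_0 = 1, b_1 = 4.

b_0 = 1, b_1 = 4.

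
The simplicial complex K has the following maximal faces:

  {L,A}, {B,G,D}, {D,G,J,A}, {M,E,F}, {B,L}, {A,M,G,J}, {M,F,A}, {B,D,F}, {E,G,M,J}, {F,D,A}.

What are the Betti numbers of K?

b_0 = 1, b_1 = 1, b_2 = 0, b_3 = 0.

We work with the vertex ordering A < B < D < E < F < G < J < L < M. The simplices of K, each written with vertices in increasing order, are:

  0-simplices (9): A, B, D, E, F, G, J, L, M
  1-simplices (21): AD, AF, AG, AJ, AL, AM, BD, BF, BG, BL, DF, DG, DJ, EF, EG, EJ, EM, FM, GJ, GM, JM
  2-simplices (15): ADF, ADG, ADJ, AFM, AGJ, AGM, AJM, BDF, BDG, DGJ, EFM, EGJ, EGM, EJM, GJM
  3-simplices (3): ADGJ, AGJM, EGJM

Hence C_0 ≅ Z^9, C_1 ≅ Z^21, C_2 ≅ Z^15, C_3 ≅ Z^3.

Boundary ∂_1: C_1 → C_0 maps an edge to its endpoints' difference, ∂[p,q] = q − p. For instance
  ∂EF = F − E.
As a 9×21 matrix over Z this has rank 8, with invariant factors (1,1,1,1,1,1,1,1).

The boundary map ∂_2: C_2 → C_1 acts by ∂[p,q,r] = [q,r] − [p,r] + [p,q]. For instance
  ∂BDF = DF − BF + BD,
  ∂EGM = GM − EM + EG.
This gives a 21×15 integer matrix of rank 12; reducing to Smith normal form yields diagonal entries (1,1,1,1,1,1,1,1,1,1,1,1).

Boundary ∂_3: C_3 → C_2 sends each 3-simplex σ to the alternating sum Σ_i (−1)^i (σ with its i-th vertex removed). For instance
  ∂AGJM = GJM − AJM + AGM − AGJ,
  ∂ADGJ = DGJ − AGJ + ADJ − ADG.
The 15×3 boundary matrix has rank 3 and Smith normal form diag(1,1,1).

From H_k ≅ ker(∂_k) / im(∂_{k+1}) we obtain:

  H_0: rank C_0 − rank ∂_1 = 9 − 8 = 1, and the invariant factors of ∂_1 are all 1, so H_0 = Z.
  H_1: rank ker ∂_1 − rank ∂_2 = (21 − 8) − 12 = 1, and the invariant factors of ∂_2 are all 1, so H_1 = Z.
  H_2: rank ker ∂_2 − rank ∂_3 = (15 − 12) − 3 = 0, and the invariant factors of ∂_3 are all 1, so H_2 = 0.
  H_3: rank ker ∂_3 − rank ∂_4 = (3 − 3) − 0 = 0, and there is no ∂_4, so H_3 = 0.

As a check, the Euler characteristic is 9 − 21 + 15 − 3 = 0, which agrees with 1 − 1 + 0 − 0 = 0.

Hence the Betti numbers are b_0 = 1, b_1 = 1, b_2 = 0, b_3 = 0.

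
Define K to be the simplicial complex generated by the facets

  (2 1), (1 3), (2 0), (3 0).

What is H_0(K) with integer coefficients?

H_0 ≅ Z.

Order the vertices as 0 < 1 < 2 < 3. Listing each simplex with vertices in this order, K has dimension 1 with simplices:

  0-simplices (4): [0], [1], [2], [3]
  1-simplices (4): [0,2], [0,3], [1,2], [1,3]

so the chain groups are C_0 ≅ Z^4, C_1 ≅ Z^4.

The boundary map ∂_1: C_1 → C_0 maps an edge to its endpoints' difference, ∂[p,q] = q − p. For instance
  ∂[0,3] = [3] − [0].
The 4×4 boundary matrix has rank 3 and Smith normal form diag(1,1,1).

From H_k ≅ ker(∂_k) / im(∂_{k+1}) we obtain:

  H_0: rank C_0 − rank ∂_1 = 4 − 3 = 1, and the invariant factors of ∂_1 are all 1, so H_0 = Z.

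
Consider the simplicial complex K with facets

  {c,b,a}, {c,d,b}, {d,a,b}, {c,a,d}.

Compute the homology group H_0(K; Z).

Take the total order a < b < c < d on the vertex set. Then K (dimension 2) consists of the simplices:

  0-simplices (4): a, b, c, d
  1-simplices (6): ab, ac, ad, bc, bd, cd
  2-simplices (4): abc, abd, acd, bcd

so the chain groups are C_0 ≅ Z^4, C_1 ≅ Z^6, C_2 ≅ Z^4.

∂_1: C_1 → C_0 maps an edge to its endpoints' difference, ∂[p,q] = q − p. For instance
  ∂ad = d − a.
The resulting 4×6 matrix has rank 3, and its Smith normal form has invariant factors (1,1,1).

The boundary map ∂_2: C_2 → C_1 sends each 2-simplex [p,q,r] to [q,r] − [p,r] + [p,q]. For instance
  ∂bcd = cd − bd + bc,
  ∂abc = bc − ac + ab.
This gives a 6×4 integer matrix of rank 3; reducing to Smith normal form yields diagonal entries (1,1,1).

Now H_k = ker ∂_k / im ∂_{k+1}, so:

  H_0: rank C_0 − rank ∂_1 = 4 − 3 = 1, and the invariant factors of ∂_1 are all 1, so H_0 = Z.

H_0 ≅ Z.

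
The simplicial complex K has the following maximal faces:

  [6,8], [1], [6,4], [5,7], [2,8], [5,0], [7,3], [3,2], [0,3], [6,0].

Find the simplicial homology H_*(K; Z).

H_0 = Z^2,  H_1 = Z^2.

K has 9 vertices, 9 edges.
rank ∂_0 = 0, rank ∂_1 = 7 ⇒ b_0 = 9 − 0 − 7 = 2; all invariant factors of ∂_1 are 1 so no torsion. So H_0 ≅ Z^2.
rank ∂_1 = 7, rank ∂_2 = 0 ⇒ b_1 = 9 − 7 − 0 = 2. So H_1 ≅ Z^2.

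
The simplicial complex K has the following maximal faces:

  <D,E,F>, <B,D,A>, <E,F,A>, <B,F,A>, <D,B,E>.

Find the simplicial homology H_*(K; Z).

K has 5 vertices, 10 edges, 5 triangles.
rank ∂_0 = 0, rank ∂_1 = 4 ⇒ b_0 = 5 − 0 − 4 = 1; all invariant factors of ∂_1 are 1 so no torsion. So H_0 = Z.
rank ∂_1 = 4, rank ∂_2 = 5 ⇒ b_1 = 10 − 4 − 5 = 1; all invariant factors of ∂_2 are 1 so no torsion. So H_1 = Z.
rank ∂_2 = 5, rank ∂_3 = 0 ⇒ b_2 = 5 − 5 − 0 = 0. So H_2 = 0.

H_0 ≅ Z,  H_1 ≅ Z,  H_2 = 0.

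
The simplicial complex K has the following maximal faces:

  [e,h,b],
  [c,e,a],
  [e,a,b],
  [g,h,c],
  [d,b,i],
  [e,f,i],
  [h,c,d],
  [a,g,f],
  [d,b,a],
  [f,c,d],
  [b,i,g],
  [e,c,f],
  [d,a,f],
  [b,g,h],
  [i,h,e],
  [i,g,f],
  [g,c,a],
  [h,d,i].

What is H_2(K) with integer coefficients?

H_2 = 0.

Take the total order a < b < c < d < e < f < g < h < i on the vertex set. Then K (dimension 2) consists of the simplices:

  0-simplices (9): a, b, c, d, e, f, g, h, i
  1-simplices (27): ab, ac, ad, ae, af, ag, bd, be, bg, bh, bi, cd, ce, cf, cg, ch, df, dh, di, ef, eh, ei, fg, fi, gh, gi, hi
  2-simplices (18): abd, abe, ace, acg, adf, afg, bdi, beh, bgh, bgi, cdf, cdh, cef, cgh, dhi, efi, ehi, fgi

so the chain groups are C_0 ≅ Z^9, C_1 ≅ Z^27, C_2 ≅ Z^18.

Boundary ∂_1: C_1 → C_0 sends each edge [p,q] (with p < q) to q − p.
This gives a 9×27 integer matrix of rank 8; reducing to Smith normal form yields diagonal entries (1,1,1,1,1,1,1,1).

Boundary ∂_2: C_2 → C_1 maps a triangle to the signed sum of its edges. For instance
  ∂acg = cg − ag + ac,
  ∂adf = df − af + ad.
As a 27×18 matrix over Z this has rank 18, with invariant factors (1,1,1,1,1,1,1,1,1,1,1,1,1,1,1,1,1,2).

Computing H_k = (kernel of ∂_k) / (image of ∂_{k+1}):

  H_2: rank ker ∂_2 − rank ∂_3 = (18 − 18) − 0 = 0, and there is no ∂_3, so H_2 = 0.

(K is a triangulation of the Klein bottle.)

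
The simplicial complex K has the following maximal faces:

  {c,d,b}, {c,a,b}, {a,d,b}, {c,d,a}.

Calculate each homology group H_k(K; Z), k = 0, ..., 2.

H_0 ≅ Z,  H_1 = 0,  H_2 ≅ Z.

K has 4 vertices, 6 edges, 4 triangles.
rank ∂_0 = 0, rank ∂_1 = 3 ⇒ b_0 = 4 − 0 − 3 = 1; all invariant factors of ∂_1 are 1 so no torsion. So H_0 ≅ Z.
rank ∂_1 = 3, rank ∂_2 = 3 ⇒ b_1 = 6 − 3 − 3 = 0; all invariant factors of ∂_2 are 1 so no torsion. So H_1 ≅ 0.
rank ∂_2 = 3, rank ∂_3 = 0 ⇒ b_2 = 4 − 3 − 0 = 1. So H_2 ≅ Z.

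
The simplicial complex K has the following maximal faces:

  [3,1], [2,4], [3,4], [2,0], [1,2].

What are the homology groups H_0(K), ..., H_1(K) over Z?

H_0 = Z,  H_1 = Z.

Take the total order 0 < 1 < 2 < 3 < 4 on the vertex set. Then K (dimension 1) consists of the simplices:

  0-simplices (5): [0], [1], [2], [3], [4]
  1-simplices (5): [0,2], [1,2], [1,3], [2,4], [3,4]

giving chain groups C_0 ≅ Z^5, C_1 ≅ Z^5.

The boundary map ∂_1: C_1 → C_0 is given by ∂[p,q] = [q] − [p]. For instance
  ∂[2,4] = [4] − [2].
This gives a 5×5 integer matrix of rank 4; reducing to Smith normal form yields diagonal entries (1,1,1,1).

From H_k ≅ ker(∂_k) / im(∂_{k+1}) we obtain:

  H_0: rank C_0 − rank ∂_1 = 5 − 4 = 1, and the invariant factors of ∂_1 are all 1, so H_0 = Z.
  H_1: rank ker ∂_1 − rank ∂_2 = (5 − 4) − 0 = 1, and there is no ∂_2, so H_1 = Z.

As a check, the Euler characteristic is 5 − 5 = 0, which agrees with 1 − 1 = 0.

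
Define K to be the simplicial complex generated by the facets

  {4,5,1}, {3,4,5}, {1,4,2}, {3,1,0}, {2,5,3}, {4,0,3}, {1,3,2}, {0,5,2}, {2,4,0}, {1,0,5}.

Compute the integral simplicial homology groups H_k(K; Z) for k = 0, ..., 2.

H_0 ≅ Z,  H_1 ≅ Z/2Z,  H_2 = 0.

Fix the vertex order 0 < 1 < 2 < 3 < 4 < 5 and write every simplex with vertices in increasing order. Then dim K = 2 and the simplices of K are:

  0-simplices (6): [0], [1], [2], [3], [4], [5]
  1-simplices (15): [0,1], [0,2], [0,3], [0,4], [0,5], [1,2], [1,3], [1,4], [1,5], [2,3], [2,4], [2,5], [3,4], [3,5], [4,5]
  2-simplices (10): [0,1,3], [0,1,5], [0,2,4], [0,2,5], [0,3,4], [1,2,3], [1,2,4], [1,4,5], [2,3,5], [3,4,5]

Hence C_0 ≅ Z^6, C_1 ≅ Z^15, C_2 ≅ Z^10.

The boundary map ∂_1: C_1 → C_0 sends each edge [p,q] (with p < q) to q − p. For instance
  ∂[2,4] = [4] − [2].
This gives a 6×15 integer matrix of rank 5; reducing to Smith normal form yields diagonal entries (1,1,1,1,1).

The boundary map ∂_2: C_2 → C_1 acts by ∂[p,q,r] = [q,r] − [p,r] + [p,q]. For instance
  ∂[0,2,4] = [2,4] − [0,4] + [0,2],
  ∂[0,1,3] = [1,3] − [0,3] + [0,1].
The 15×10 boundary matrix has rank 10 and Smith normal form diag(1,1,1,1,1,1,1,1,1,2).

Computing H_k = (kernel of ∂_k) / (image of ∂_{k+1}):

  H_0: rank C_0 − rank ∂_1 = 6 − 5 = 1, and the invariant factors of ∂_1 are all 1, so H_0 = Z.
  H_1: rank ker ∂_1 − rank ∂_2 = (15 − 5) − 10 = 0, and ∂_2 has invariant factor 2 > 1, so H_1 = Z/2Z.
  H_2: rank ker ∂_2 − rank ∂_3 = (10 − 10) − 0 = 0, and there is no ∂_3, so H_2 = 0.

As a check, the Euler characteristic is 6 − 15 + 10 = 1, which agrees with 1 − 0 + 0 = 1.
(K is a triangulation of the real projective plane RP^2.)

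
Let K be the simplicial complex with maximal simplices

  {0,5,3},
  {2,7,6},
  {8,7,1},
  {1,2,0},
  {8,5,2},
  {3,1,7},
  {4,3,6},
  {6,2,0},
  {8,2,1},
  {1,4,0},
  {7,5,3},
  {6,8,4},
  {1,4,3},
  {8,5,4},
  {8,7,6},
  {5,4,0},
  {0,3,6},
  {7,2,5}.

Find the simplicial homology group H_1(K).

H_1 ≅ Z ⊕ Z/2.

Take the total order 0 < 1 < 2 < 3 < 4 < 5 < 6 < 7 < 8 on the vertex set. Then K (dimension 2) consists of the simplices:

  0-simplices (9): [0], [1], [2], [3], [4], [5], [6], [7], [8]
  1-simplices (27): (27 of them)
  2-simplices (18): [0,1,2], [0,1,4], [0,2,6], [0,3,5], [0,3,6], [0,4,5], [1,2,8], [1,3,4], [1,3,7], [1,7,8], [2,5,7], [2,5,8], [2,6,7], [3,4,6], [3,5,7], [4,5,8], [4,6,8], [6,7,8]

Hence C_0 ≅ Z^9, C_1 ≅ Z^27, C_2 ≅ Z^18.

Boundary ∂_1: C_1 → C_0 maps an edge to its endpoints' difference, ∂[p,q] = q − p. For instance
  ∂[1,4] = [4] − [1].
The resulting 9×27 matrix has rank 8, and its Smith normal form has invariant factors (1,1,1,1,1,1,1,1).

Boundary ∂_2: C_2 → C_1 acts by ∂[p,q,r] = [q,r] − [p,r] + [p,q]. For instance
  ∂[2,5,8] = [5,8] − [2,8] + [2,5],
  ∂[4,5,8] = [5,8] − [4,8] + [4,5].
The 27×18 boundary matrix has rank 18 and Smith normal form diag(1,1,1,1,1,1,1,1,1,1,1,1,1,1,1,1,1,2).

Now H_k = ker ∂_k / im ∂_{k+1}, so:

  H_1: rank ker ∂_1 − rank ∂_2 = (27 − 8) − 18 = 1, and ∂_2 has invariant factor 2 > 1, so H_1 = Z ⊕ Z/2.

(K is a triangulation of the Klein bottle.)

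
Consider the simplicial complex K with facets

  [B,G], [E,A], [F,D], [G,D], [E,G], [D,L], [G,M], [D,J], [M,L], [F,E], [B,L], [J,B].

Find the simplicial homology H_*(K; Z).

H_0 ≅ Z,  H_1 ≅ Z^4.

K has 9 vertices, 12 edges.
rank ∂_0 = 0, rank ∂_1 = 8 ⇒ b_0 = 9 − 0 − 8 = 1; all invariant factors of ∂_1 are 1 so no torsion. So H_0 = Z.
rank ∂_1 = 8, rank ∂_2 = 0 ⇒ b_1 = 12 − 8 − 0 = 4. So H_1 = Z^4.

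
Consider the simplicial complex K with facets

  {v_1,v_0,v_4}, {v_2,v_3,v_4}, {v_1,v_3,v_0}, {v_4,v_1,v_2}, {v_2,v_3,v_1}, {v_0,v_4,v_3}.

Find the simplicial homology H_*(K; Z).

We work with the vertex ordering v_0 < v_1 < v_2 < v_3 < v_4. The simplices of K, each written with vertices in increasing order, are:

  0-simplices (5): [v_0], [v_1], [v_2], [v_3], [v_4]
  1-simplices (9): [v_0,v_1], [v_0,v_3], [v_0,v_4], [v_1,v_2], [v_1,v_3], [v_1,v_4], [v_2,v_3], [v_2,v_4], [v_3,v_4]
  2-simplices (6): [v_0,v_1,v_3], [v_0,v_1,v_4], [v_0,v_3,v_4], [v_1,v_2,v_3], [v_1,v_2,v_4], [v_2,v_3,v_4]

Hence C_0 ≅ Z^5, C_1 ≅ Z^9, C_2 ≅ Z^6.

Boundary ∂_1: C_1 → C_0 is given by ∂[p,q] = [q] − [p].
This gives a 5×9 integer matrix of rank 4; reducing to Smith normal form yields diagonal entries (1,1,1,1).

The boundary map ∂_2: C_2 → C_1 sends each 2-simplex [p,q,r] to [q,r] − [p,r] + [p,q]. For instance
  ∂[v_1,v_2,v_3] = [v_2,v_3] − [v_1,v_3] + [v_1,v_2],
  ∂[v_0,v_1,v_4] = [v_1,v_4] − [v_0,v_4] + [v_0,v_1].
As a 9×6 matrix over Z this has rank 5, with invariant factors (1,1,1,1,1).

From H_k ≅ ker(∂_k) / im(∂_{k+1}) we obtain:

  H_0: rank C_0 − rank ∂_1 = 5 − 4 = 1, and the invariant factors of ∂_1 are all 1, so H_0 ≅ Z.
  H_1: rank ker ∂_1 − rank ∂_2 = (9 − 4) − 5 = 0, and the invariant factors of ∂_2 are all 1, so H_1 ≅ 0.
  H_2: rank ker ∂_2 − rank ∂_3 = (6 − 5) − 0 = 1, and there is no ∂_3, so H_2 ≅ Z.

H_0 = Z,  H_1 = 0,  H_2 = Z.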